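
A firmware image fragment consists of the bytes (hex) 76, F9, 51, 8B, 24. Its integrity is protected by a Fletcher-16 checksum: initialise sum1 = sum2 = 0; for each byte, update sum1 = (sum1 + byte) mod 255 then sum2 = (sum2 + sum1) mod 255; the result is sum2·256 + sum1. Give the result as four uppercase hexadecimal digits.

Running sums (mod 255):
  after byte 0 (76): sum1=118, sum2=118
  after byte 1 (F9): sum1=112, sum2=230
  after byte 2 (51): sum1=193, sum2=168
  after byte 3 (8B): sum1=77, sum2=245
  after byte 4 (24): sum1=113, sum2=103
Checksum = sum2·256 + sum1 = 103·256 + 113 = 26481 = 0x6771.

6771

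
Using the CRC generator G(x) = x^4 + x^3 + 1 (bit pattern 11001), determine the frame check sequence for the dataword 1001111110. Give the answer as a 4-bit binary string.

Append 4 zeros: 10011111100000. Divide by 11001 (XOR where the leading bit is 1):
  pos 0: 10011 XOR 11001 = 01010
  pos 1: 10101 XOR 11001 = 01100
  pos 2: 11001 XOR 11001 = 00000
  pos 7: 11000 XOR 11001 = 00001
Remainder (last 4 bits) = 0100. This is the CRC / FCS.

0100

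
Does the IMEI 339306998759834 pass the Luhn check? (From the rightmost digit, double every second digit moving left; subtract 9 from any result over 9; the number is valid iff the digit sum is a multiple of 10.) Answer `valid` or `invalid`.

valid

From the right, keep odd positions and double even positions (subtract 9 from any doubled value over 9):
  doubled (positions 2,4,...): 6 9 5 9 3 6 6 → sum 44
  kept (positions 1,3,...): 4 8 5 8 9 0 9 3 → sum 46
Total = 90.
90 mod 10 = 0, so the number is valid.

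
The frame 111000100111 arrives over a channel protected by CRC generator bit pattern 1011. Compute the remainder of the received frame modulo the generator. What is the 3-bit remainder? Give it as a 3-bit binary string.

001

Modulo-2 division of 111000100111 by 1011:
  pos 0: 1110 XOR 1011 = 0101
  pos 1: 1010 XOR 1011 = 0001
  pos 4: 1010 XOR 1011 = 0001
  pos 7: 1011 XOR 1011 = 0000
Remainder = 001 (nonzero — an error is detected).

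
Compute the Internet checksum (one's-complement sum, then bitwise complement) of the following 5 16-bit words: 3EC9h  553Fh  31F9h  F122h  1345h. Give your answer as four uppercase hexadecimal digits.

One's-complement addition (fold any carry out of bit 15 back into bit 0):
  0x3EC9 + 0x553F = 0x09408
  0x9408 + 0x31F9 = 0x0C601
  0xC601 + 0xF122 = 0x1B723 → wrap carry → 0xB724
  0xB724 + 0x1345 = 0x0CA69
One's-complement sum = 0xCA69.
Checksum = ~0xCA69 & 0xFFFF = 0x3596.

3596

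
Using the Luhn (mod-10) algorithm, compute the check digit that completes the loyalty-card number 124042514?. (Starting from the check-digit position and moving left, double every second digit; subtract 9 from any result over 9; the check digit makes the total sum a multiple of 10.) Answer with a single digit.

8

Partial digits right→left: 4 1 5 2 4 0 4 2 1
Double every second digit counting from the check-digit position (so the 1st, 3rd, 5th, ... of the partial from the right).
  doubled (with −9 where >9): 8 1 8 8 2 → sum 27
  kept as-is: 1 2 0 2 → sum 5
Total = 27 + 5 = 32.
Check digit = (10 − (32 mod 10)) mod 10 = 8.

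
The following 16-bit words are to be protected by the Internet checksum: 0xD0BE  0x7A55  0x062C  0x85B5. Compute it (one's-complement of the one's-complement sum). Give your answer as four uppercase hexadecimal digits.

290A

One's-complement addition (fold any carry out of bit 15 back into bit 0):
  0xD0BE + 0x7A55 = 0x14B13 → wrap carry → 0x4B14
  0x4B14 + 0x062C = 0x05140
  0x5140 + 0x85B5 = 0x0D6F5
One's-complement sum = 0xD6F5.
Checksum = ~0xD6F5 & 0xFFFF = 0x290A.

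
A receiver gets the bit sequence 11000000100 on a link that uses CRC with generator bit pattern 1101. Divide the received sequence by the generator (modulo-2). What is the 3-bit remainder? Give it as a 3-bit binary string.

101

Modulo-2 division of 11000000100 by 1101:
  pos 0: 1100 XOR 1101 = 0001
  pos 3: 1000 XOR 1101 = 0101
  pos 4: 1010 XOR 1101 = 0111
  pos 5: 1111 XOR 1101 = 0010
  pos 7: 1000 XOR 1101 = 0101
Remainder = 101 (nonzero — an error is detected).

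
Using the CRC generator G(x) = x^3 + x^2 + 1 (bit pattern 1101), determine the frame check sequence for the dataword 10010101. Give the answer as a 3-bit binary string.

Append 3 zeros: 10010101000. Divide by 1101 (XOR where the leading bit is 1):
  pos 0: 1001 XOR 1101 = 0100
  pos 1: 1000 XOR 1101 = 0101
  pos 2: 1011 XOR 1101 = 0110
  pos 3: 1100 XOR 1101 = 0001
  pos 6: 1100 XOR 1101 = 0001
Remainder (last 3 bits) = 010. This is the CRC / FCS.

010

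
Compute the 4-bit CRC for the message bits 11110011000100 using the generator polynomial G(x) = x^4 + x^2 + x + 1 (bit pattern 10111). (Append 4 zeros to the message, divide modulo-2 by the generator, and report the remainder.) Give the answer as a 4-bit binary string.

1011

Append 4 zeros: 111100110001000000. Divide by 10111 (XOR where the leading bit is 1):
  pos 0: 11110 XOR 10111 = 01001
  pos 1: 10010 XOR 10111 = 00101
  pos 3: 10111 XOR 10111 = 00000
  pos 11: 10000 XOR 10111 = 00111
  pos 13: 11100 XOR 10111 = 01011
Remainder (last 4 bits) = 1011. This is the CRC / FCS.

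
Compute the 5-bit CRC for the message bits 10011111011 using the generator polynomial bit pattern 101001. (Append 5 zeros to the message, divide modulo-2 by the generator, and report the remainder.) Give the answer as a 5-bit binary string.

11000

Append 5 zeros: 1001111101100000. Divide by 101001 (XOR where the leading bit is 1):
  pos 0: 100111 XOR 101001 = 001110
  pos 2: 111011 XOR 101001 = 010010
  pos 3: 100100 XOR 101001 = 001101
  pos 5: 110111 XOR 101001 = 011110
  pos 6: 111100 XOR 101001 = 010101
  pos 7: 101010 XOR 101001 = 000011
Remainder (last 5 bits) = 11000. This is the CRC / FCS.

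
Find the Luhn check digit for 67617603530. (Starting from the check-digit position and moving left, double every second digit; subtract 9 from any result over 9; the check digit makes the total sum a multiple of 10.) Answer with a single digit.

Partial digits right→left: 0 3 5 3 0 6 7 1 6 7 6
Double every second digit counting from the check-digit position (so the 1st, 3rd, 5th, ... of the partial from the right).
  doubled (with −9 where >9): 0 1 0 5 3 3 → sum 12
  kept as-is: 3 3 6 1 7 → sum 20
Total = 12 + 20 = 32.
Check digit = (10 − (32 mod 10)) mod 10 = 8.

8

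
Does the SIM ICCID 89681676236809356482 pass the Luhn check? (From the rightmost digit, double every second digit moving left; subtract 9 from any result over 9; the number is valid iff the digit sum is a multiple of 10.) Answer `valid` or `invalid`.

valid

From the right, keep odd positions and double even positions (subtract 9 from any doubled value over 9):
  doubled (positions 2,4,...): 7 3 6 0 3 4 5 2 3 7 → sum 40
  kept (positions 1,3,...): 2 4 5 9 8 3 6 6 8 9 → sum 60
Total = 100.
100 mod 10 = 0, so the number is valid.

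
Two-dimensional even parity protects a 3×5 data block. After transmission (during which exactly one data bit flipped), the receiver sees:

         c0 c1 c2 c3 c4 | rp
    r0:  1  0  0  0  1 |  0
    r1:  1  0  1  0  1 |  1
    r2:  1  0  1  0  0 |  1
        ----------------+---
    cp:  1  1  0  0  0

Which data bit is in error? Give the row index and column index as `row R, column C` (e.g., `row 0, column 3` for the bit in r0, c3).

row 2, column 1

Recompute each row's even parity and compare to rp:
  r0: data parity 0, sent rp 0 → ok
  r1: data parity 1, sent rp 1 → ok
  r2: data parity 0, sent rp 1 → mismatch
Recompute each column's even parity and compare to cp:
  c0: data parity 1, sent cp 1 → ok
  c1: data parity 0, sent cp 1 → mismatch
  c2: data parity 0, sent cp 0 → ok
  c3: data parity 0, sent cp 0 → ok
  c4: data parity 0, sent cp 0 → ok
Exactly one row (r2) and one column (c1) fail → the flipped bit is at their intersection.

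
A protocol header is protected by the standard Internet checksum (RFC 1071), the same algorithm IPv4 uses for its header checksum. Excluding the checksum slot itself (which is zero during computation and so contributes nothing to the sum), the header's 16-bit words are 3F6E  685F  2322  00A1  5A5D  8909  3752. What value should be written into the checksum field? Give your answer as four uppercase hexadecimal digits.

One's-complement addition (fold any carry out of bit 15 back into bit 0):
  0x3F6E + 0x685F = 0x0A7CD
  0xA7CD + 0x2322 = 0x0CAEF
  0xCAEF + 0x00A1 = 0x0CB90
  0xCB90 + 0x5A5D = 0x125ED → wrap carry → 0x25EE
  0x25EE + 0x8909 = 0x0AEF7
  0xAEF7 + 0x3752 = 0x0E649
One's-complement sum = 0xE649.
Checksum = ~0xE649 & 0xFFFF = 0x19B6.

19B6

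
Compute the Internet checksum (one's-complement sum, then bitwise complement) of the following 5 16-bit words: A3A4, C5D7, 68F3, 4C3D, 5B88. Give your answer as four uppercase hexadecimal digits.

One's-complement addition (fold any carry out of bit 15 back into bit 0):
  0xA3A4 + 0xC5D7 = 0x1697B → wrap carry → 0x697C
  0x697C + 0x68F3 = 0x0D26F
  0xD26F + 0x4C3D = 0x11EAC → wrap carry → 0x1EAD
  0x1EAD + 0x5B88 = 0x07A35
One's-complement sum = 0x7A35.
Checksum = ~0x7A35 & 0xFFFF = 0x85CA.

85CA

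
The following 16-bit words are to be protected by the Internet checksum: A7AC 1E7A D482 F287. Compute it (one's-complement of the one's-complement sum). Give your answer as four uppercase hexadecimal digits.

72CE

One's-complement addition (fold any carry out of bit 15 back into bit 0):
  0xA7AC + 0x1E7A = 0x0C626
  0xC626 + 0xD482 = 0x19AA8 → wrap carry → 0x9AA9
  0x9AA9 + 0xF287 = 0x18D30 → wrap carry → 0x8D31
One's-complement sum = 0x8D31.
Checksum = ~0x8D31 & 0xFFFF = 0x72CE.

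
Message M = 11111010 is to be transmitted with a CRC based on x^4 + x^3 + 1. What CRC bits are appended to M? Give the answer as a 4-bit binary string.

Append 4 zeros: 111110100000. Divide by 11001 (XOR where the leading bit is 1):
  pos 0: 11111 XOR 11001 = 00110
  pos 2: 11001 XOR 11001 = 00000
Remainder (last 4 bits) = 0000. This is the CRC / FCS.

0000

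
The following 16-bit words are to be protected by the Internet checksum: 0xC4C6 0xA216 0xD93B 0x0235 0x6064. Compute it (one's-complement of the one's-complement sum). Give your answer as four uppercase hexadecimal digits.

One's-complement addition (fold any carry out of bit 15 back into bit 0):
  0xC4C6 + 0xA216 = 0x166DC → wrap carry → 0x66DD
  0x66DD + 0xD93B = 0x14018 → wrap carry → 0x4019
  0x4019 + 0x0235 = 0x0424E
  0x424E + 0x6064 = 0x0A2B2
One's-complement sum = 0xA2B2.
Checksum = ~0xA2B2 & 0xFFFF = 0x5D4D.

5D4D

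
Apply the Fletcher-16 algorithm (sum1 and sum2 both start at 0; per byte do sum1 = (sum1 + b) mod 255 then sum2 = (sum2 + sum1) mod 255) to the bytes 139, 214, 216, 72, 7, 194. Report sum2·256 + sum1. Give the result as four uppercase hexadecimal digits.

Running sums (mod 255):
  after byte 0 (139): sum1=139, sum2=139
  after byte 1 (214): sum1=98, sum2=237
  after byte 2 (216): sum1=59, sum2=41
  after byte 3 (72): sum1=131, sum2=172
  after byte 4 (7): sum1=138, sum2=55
  after byte 5 (194): sum1=77, sum2=132
Checksum = sum2·256 + sum1 = 132·256 + 77 = 33869 = 0x844D.

844D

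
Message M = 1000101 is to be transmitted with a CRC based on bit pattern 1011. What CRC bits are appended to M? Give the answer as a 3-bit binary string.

000

Append 3 zeros: 1000101000. Divide by 1011 (XOR where the leading bit is 1):
  pos 0: 1000 XOR 1011 = 0011
  pos 2: 1110 XOR 1011 = 0101
  pos 3: 1011 XOR 1011 = 0000
Remainder (last 3 bits) = 000. This is the CRC / FCS.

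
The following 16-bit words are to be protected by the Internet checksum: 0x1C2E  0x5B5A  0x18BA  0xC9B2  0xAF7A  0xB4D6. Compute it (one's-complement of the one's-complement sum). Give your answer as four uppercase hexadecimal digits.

One's-complement addition (fold any carry out of bit 15 back into bit 0):
  0x1C2E + 0x5B5A = 0x07788
  0x7788 + 0x18BA = 0x09042
  0x9042 + 0xC9B2 = 0x159F4 → wrap carry → 0x59F5
  0x59F5 + 0xAF7A = 0x1096F → wrap carry → 0x0970
  0x0970 + 0xB4D6 = 0x0BE46
One's-complement sum = 0xBE46.
Checksum = ~0xBE46 & 0xFFFF = 0x41B9.

41B9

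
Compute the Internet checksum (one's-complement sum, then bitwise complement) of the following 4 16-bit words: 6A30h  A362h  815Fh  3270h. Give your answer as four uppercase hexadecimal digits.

3E9D

One's-complement addition (fold any carry out of bit 15 back into bit 0):
  0x6A30 + 0xA362 = 0x10D92 → wrap carry → 0x0D93
  0x0D93 + 0x815F = 0x08EF2
  0x8EF2 + 0x3270 = 0x0C162
One's-complement sum = 0xC162.
Checksum = ~0xC162 & 0xFFFF = 0x3E9D.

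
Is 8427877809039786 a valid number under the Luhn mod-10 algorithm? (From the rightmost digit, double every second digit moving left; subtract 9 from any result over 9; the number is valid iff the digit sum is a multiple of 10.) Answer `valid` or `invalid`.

From the right, keep odd positions and double even positions (subtract 9 from any doubled value over 9):
  doubled (positions 2,4,...): 7 9 0 0 5 7 4 7 → sum 39
  kept (positions 1,3,...): 6 7 3 9 8 7 7 4 → sum 51
Total = 90.
90 mod 10 = 0, so the number is valid.

valid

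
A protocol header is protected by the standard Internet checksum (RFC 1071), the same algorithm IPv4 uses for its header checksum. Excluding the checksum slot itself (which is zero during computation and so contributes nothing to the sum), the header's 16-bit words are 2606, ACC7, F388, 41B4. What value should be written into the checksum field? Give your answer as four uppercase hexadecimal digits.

One's-complement addition (fold any carry out of bit 15 back into bit 0):
  0x2606 + 0xACC7 = 0x0D2CD
  0xD2CD + 0xF388 = 0x1C655 → wrap carry → 0xC656
  0xC656 + 0x41B4 = 0x1080A → wrap carry → 0x080B
One's-complement sum = 0x080B.
Checksum = ~0x080B & 0xFFFF = 0xF7F4.

F7F4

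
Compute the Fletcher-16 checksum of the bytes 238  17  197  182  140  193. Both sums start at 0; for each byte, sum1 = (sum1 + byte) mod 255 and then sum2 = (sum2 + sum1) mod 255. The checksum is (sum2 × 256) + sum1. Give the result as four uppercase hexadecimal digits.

Running sums (mod 255):
  after byte 0 (238): sum1=238, sum2=238
  after byte 1 (17): sum1=0, sum2=238
  after byte 2 (197): sum1=197, sum2=180
  after byte 3 (182): sum1=124, sum2=49
  after byte 4 (140): sum1=9, sum2=58
  after byte 5 (193): sum1=202, sum2=5
Checksum = sum2·256 + sum1 = 5·256 + 202 = 1482 = 0x05CA.

05CA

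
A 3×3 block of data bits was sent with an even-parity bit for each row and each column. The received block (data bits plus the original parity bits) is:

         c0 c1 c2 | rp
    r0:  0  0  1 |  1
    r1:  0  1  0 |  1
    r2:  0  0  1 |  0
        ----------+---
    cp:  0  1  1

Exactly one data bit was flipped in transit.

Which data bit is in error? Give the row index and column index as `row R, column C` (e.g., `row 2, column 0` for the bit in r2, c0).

row 2, column 2

Recompute each row's even parity and compare to rp:
  r0: data parity 1, sent rp 1 → ok
  r1: data parity 1, sent rp 1 → ok
  r2: data parity 1, sent rp 0 → mismatch
Recompute each column's even parity and compare to cp:
  c0: data parity 0, sent cp 0 → ok
  c1: data parity 1, sent cp 1 → ok
  c2: data parity 0, sent cp 1 → mismatch
Exactly one row (r2) and one column (c2) fail → the flipped bit is at their intersection.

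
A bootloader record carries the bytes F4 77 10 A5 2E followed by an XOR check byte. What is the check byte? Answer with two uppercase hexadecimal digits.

18

XOR the bytes together:
  start with 0xF4
  0xF4 ⊕ 0x77 = 0x83
  0x83 ⊕ 0x10 = 0x93
  0x93 ⊕ 0xA5 = 0x36
  0x36 ⊕ 0x2E = 0x18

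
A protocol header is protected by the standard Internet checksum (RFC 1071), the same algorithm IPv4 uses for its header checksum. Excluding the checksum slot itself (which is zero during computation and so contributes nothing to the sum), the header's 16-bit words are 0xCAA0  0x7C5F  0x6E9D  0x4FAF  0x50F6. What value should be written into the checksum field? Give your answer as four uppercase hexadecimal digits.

One's-complement addition (fold any carry out of bit 15 back into bit 0):
  0xCAA0 + 0x7C5F = 0x146FF → wrap carry → 0x4700
  0x4700 + 0x6E9D = 0x0B59D
  0xB59D + 0x4FAF = 0x1054C → wrap carry → 0x054D
  0x054D + 0x50F6 = 0x05643
One's-complement sum = 0x5643.
Checksum = ~0x5643 & 0xFFFF = 0xA9BC.

A9BC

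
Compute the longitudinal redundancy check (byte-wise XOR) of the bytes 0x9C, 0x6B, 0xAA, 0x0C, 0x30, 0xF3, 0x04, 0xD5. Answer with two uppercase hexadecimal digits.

43

XOR the bytes together:
  start with 0x9C
  0x9C ⊕ 0x6B = 0xF7
  0xF7 ⊕ 0xAA = 0x5D
  0x5D ⊕ 0x0C = 0x51
  0x51 ⊕ 0x30 = 0x61
  0x61 ⊕ 0xF3 = 0x92
  0x92 ⊕ 0x04 = 0x96
  0x96 ⊕ 0xD5 = 0x43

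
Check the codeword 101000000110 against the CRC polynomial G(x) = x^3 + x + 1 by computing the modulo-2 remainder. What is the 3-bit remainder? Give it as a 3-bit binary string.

100

Modulo-2 division of 101000000110 by 1011:
  pos 0: 1010 XOR 1011 = 0001
  pos 3: 1000 XOR 1011 = 0011
  pos 5: 1100 XOR 1011 = 0111
  pos 6: 1111 XOR 1011 = 0100
  pos 7: 1001 XOR 1011 = 0010
Remainder = 100 (nonzero — an error is detected).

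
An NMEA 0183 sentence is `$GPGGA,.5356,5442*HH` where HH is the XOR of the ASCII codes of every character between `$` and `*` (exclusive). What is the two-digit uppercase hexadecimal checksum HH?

XOR the ASCII codes of the payload characters:
  'G' = 0x47 → acc = 0x47
  'P' = 0x50 → acc = 0x17
  'G' = 0x47 → acc = 0x50
  'G' = 0x47 → acc = 0x17
  'A' = 0x41 → acc = 0x56
  ',' = 0x2C → acc = 0x7A
  '.' = 0x2E → acc = 0x54
  '5' = 0x35 → acc = 0x61
  '3' = 0x33 → acc = 0x52
  '5' = 0x35 → acc = 0x67
  '6' = 0x36 → acc = 0x51
  ',' = 0x2C → acc = 0x7D
  '5' = 0x35 → acc = 0x48
  '4' = 0x34 → acc = 0x7C
  '4' = 0x34 → acc = 0x48
  '2' = 0x32 → acc = 0x7A
Checksum = 0x7A.

7A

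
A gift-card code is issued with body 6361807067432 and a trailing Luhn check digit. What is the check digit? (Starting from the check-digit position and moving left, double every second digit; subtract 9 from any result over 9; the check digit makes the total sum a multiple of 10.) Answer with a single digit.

3

Partial digits right→left: 2 3 4 7 6 0 7 0 8 1 6 3 6
Double every second digit counting from the check-digit position (so the 1st, 3rd, 5th, ... of the partial from the right).
  doubled (with −9 where >9): 4 8 3 5 7 3 3 → sum 33
  kept as-is: 3 7 0 0 1 3 → sum 14
Total = 33 + 14 = 47.
Check digit = (10 − (47 mod 10)) mod 10 = 3.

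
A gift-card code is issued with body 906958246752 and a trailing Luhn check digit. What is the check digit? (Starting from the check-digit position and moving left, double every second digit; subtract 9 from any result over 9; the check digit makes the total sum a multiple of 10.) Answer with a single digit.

Partial digits right→left: 2 5 7 6 4 2 8 5 9 6 0 9
Double every second digit counting from the check-digit position (so the 1st, 3rd, 5th, ... of the partial from the right).
  doubled (with −9 where >9): 4 5 8 7 9 0 → sum 33
  kept as-is: 5 6 2 5 6 9 → sum 33
Total = 33 + 33 = 66.
Check digit = (10 − (66 mod 10)) mod 10 = 4.

4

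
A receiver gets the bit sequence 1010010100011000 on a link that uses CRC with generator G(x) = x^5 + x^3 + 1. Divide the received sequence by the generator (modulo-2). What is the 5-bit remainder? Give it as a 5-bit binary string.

00010

Modulo-2 division of 1010010100011000 by 101001:
  pos 0: 101001 XOR 101001 = 000000
  pos 7: 100011 XOR 101001 = 001010
  pos 9: 101000 XOR 101001 = 000001
Remainder = 00010 (nonzero — an error is detected).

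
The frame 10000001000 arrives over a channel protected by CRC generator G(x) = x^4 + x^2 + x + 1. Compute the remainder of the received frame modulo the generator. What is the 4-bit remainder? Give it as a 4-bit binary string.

Modulo-2 division of 10000001000 by 10111:
  pos 0: 10000 XOR 10111 = 00111
  pos 2: 11100 XOR 10111 = 01011
  pos 3: 10111 XOR 10111 = 00000
Remainder = 0000 (zero — the frame passes the CRC check).

0000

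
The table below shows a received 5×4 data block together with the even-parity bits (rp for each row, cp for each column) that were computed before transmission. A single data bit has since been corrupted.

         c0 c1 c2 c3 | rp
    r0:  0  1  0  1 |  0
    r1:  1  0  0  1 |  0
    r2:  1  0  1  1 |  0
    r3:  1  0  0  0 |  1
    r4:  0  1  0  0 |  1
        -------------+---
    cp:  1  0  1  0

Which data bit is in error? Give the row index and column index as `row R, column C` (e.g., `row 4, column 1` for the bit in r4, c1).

row 2, column 3

Recompute each row's even parity and compare to rp:
  r0: data parity 0, sent rp 0 → ok
  r1: data parity 0, sent rp 0 → ok
  r2: data parity 1, sent rp 0 → mismatch
  r3: data parity 1, sent rp 1 → ok
  r4: data parity 1, sent rp 1 → ok
Recompute each column's even parity and compare to cp:
  c0: data parity 1, sent cp 1 → ok
  c1: data parity 0, sent cp 0 → ok
  c2: data parity 1, sent cp 1 → ok
  c3: data parity 1, sent cp 0 → mismatch
Exactly one row (r2) and one column (c3) fail → the flipped bit is at their intersection.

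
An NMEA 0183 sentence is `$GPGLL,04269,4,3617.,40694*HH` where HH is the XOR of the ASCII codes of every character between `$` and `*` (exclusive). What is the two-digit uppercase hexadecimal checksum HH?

XOR the ASCII codes of the payload characters:
  'G' = 0x47 → acc = 0x47
  'P' = 0x50 → acc = 0x17
  'G' = 0x47 → acc = 0x50
  'L' = 0x4C → acc = 0x1C
  'L' = 0x4C → acc = 0x50
  ',' = 0x2C → acc = 0x7C
  '0' = 0x30 → acc = 0x4C
  '4' = 0x34 → acc = 0x78
  '2' = 0x32 → acc = 0x4A
  '6' = 0x36 → acc = 0x7C
  '9' = 0x39 → acc = 0x45
  ',' = 0x2C → acc = 0x69
  '4' = 0x34 → acc = 0x5D
  ',' = 0x2C → acc = 0x71
  '3' = 0x33 → acc = 0x42
  '6' = 0x36 → acc = 0x74
  '1' = 0x31 → acc = 0x45
  '7' = 0x37 → acc = 0x72
  '.' = 0x2E → acc = 0x5C
  ',' = 0x2C → acc = 0x70
  '4' = 0x34 → acc = 0x44
  '0' = 0x30 → acc = 0x74
  '6' = 0x36 → acc = 0x42
  '9' = 0x39 → acc = 0x7B
  '4' = 0x34 → acc = 0x4F
Checksum = 0x4F.

4F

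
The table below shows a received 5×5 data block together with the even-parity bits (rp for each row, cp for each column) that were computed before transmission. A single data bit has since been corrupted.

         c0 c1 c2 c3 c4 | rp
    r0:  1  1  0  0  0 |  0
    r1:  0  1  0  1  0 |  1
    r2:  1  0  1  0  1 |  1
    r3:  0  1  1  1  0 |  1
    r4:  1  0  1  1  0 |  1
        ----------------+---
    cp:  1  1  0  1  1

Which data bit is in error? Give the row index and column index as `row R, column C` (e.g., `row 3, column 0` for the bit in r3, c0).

Recompute each row's even parity and compare to rp:
  r0: data parity 0, sent rp 0 → ok
  r1: data parity 0, sent rp 1 → mismatch
  r2: data parity 1, sent rp 1 → ok
  r3: data parity 1, sent rp 1 → ok
  r4: data parity 1, sent rp 1 → ok
Recompute each column's even parity and compare to cp:
  c0: data parity 1, sent cp 1 → ok
  c1: data parity 1, sent cp 1 → ok
  c2: data parity 1, sent cp 0 → mismatch
  c3: data parity 1, sent cp 1 → ok
  c4: data parity 1, sent cp 1 → ok
Exactly one row (r1) and one column (c2) fail → the flipped bit is at their intersection.

row 1, column 2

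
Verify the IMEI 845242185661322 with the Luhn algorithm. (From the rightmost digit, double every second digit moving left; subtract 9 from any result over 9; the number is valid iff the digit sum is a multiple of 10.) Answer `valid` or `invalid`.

From the right, keep odd positions and double even positions (subtract 9 from any doubled value over 9):
  doubled (positions 2,4,...): 4 2 3 7 4 4 8 → sum 32
  kept (positions 1,3,...): 2 3 6 5 1 4 5 8 → sum 34
Total = 66.
66 mod 10 = 6, so the number is invalid.

invalid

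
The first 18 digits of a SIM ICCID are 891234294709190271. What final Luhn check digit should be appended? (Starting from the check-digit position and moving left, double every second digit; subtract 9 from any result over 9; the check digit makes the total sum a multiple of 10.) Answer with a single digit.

5

Partial digits right→left: 1 7 2 0 9 1 9 0 7 4 9 2 4 3 2 1 9 8
Double every second digit counting from the check-digit position (so the 1st, 3rd, 5th, ... of the partial from the right).
  doubled (with −9 where >9): 2 4 9 9 5 9 8 4 9 → sum 59
  kept as-is: 7 0 1 0 4 2 3 1 8 → sum 26
Total = 59 + 26 = 85.
Check digit = (10 − (85 mod 10)) mod 10 = 5.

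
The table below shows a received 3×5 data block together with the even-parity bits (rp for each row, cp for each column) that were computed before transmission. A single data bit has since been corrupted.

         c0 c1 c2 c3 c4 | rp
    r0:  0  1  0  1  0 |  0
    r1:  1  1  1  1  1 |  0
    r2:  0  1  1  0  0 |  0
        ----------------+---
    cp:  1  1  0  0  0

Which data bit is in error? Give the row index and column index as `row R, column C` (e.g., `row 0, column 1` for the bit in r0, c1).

row 1, column 4

Recompute each row's even parity and compare to rp:
  r0: data parity 0, sent rp 0 → ok
  r1: data parity 1, sent rp 0 → mismatch
  r2: data parity 0, sent rp 0 → ok
Recompute each column's even parity and compare to cp:
  c0: data parity 1, sent cp 1 → ok
  c1: data parity 1, sent cp 1 → ok
  c2: data parity 0, sent cp 0 → ok
  c3: data parity 0, sent cp 0 → ok
  c4: data parity 1, sent cp 0 → mismatch
Exactly one row (r1) and one column (c4) fail → the flipped bit is at their intersection.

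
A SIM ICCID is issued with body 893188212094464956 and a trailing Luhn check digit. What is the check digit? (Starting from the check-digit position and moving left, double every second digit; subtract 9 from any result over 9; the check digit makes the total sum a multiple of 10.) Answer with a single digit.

2

Partial digits right→left: 6 5 9 4 6 4 4 9 0 2 1 2 8 8 1 3 9 8
Double every second digit counting from the check-digit position (so the 1st, 3rd, 5th, ... of the partial from the right).
  doubled (with −9 where >9): 3 9 3 8 0 2 7 2 9 → sum 43
  kept as-is: 5 4 4 9 2 2 8 3 8 → sum 45
Total = 43 + 45 = 88.
Check digit = (10 − (88 mod 10)) mod 10 = 2.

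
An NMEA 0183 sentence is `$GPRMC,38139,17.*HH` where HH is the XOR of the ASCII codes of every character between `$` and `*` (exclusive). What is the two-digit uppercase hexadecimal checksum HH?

XOR the ASCII codes of the payload characters:
  'G' = 0x47 → acc = 0x47
  'P' = 0x50 → acc = 0x17
  'R' = 0x52 → acc = 0x45
  'M' = 0x4D → acc = 0x08
  'C' = 0x43 → acc = 0x4B
  ',' = 0x2C → acc = 0x67
  '3' = 0x33 → acc = 0x54
  '8' = 0x38 → acc = 0x6C
  '1' = 0x31 → acc = 0x5D
  '3' = 0x33 → acc = 0x6E
  '9' = 0x39 → acc = 0x57
  ',' = 0x2C → acc = 0x7B
  '1' = 0x31 → acc = 0x4A
  '7' = 0x37 → acc = 0x7D
  '.' = 0x2E → acc = 0x53
Checksum = 0x53.

53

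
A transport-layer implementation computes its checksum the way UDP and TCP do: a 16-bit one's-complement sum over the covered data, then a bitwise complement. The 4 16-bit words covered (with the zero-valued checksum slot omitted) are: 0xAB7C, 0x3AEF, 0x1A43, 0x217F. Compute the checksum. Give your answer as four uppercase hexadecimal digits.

One's-complement addition (fold any carry out of bit 15 back into bit 0):
  0xAB7C + 0x3AEF = 0x0E66B
  0xE66B + 0x1A43 = 0x100AE → wrap carry → 0x00AF
  0x00AF + 0x217F = 0x0222E
One's-complement sum = 0x222E.
Checksum = ~0x222E & 0xFFFF = 0xDDD1.

DDD1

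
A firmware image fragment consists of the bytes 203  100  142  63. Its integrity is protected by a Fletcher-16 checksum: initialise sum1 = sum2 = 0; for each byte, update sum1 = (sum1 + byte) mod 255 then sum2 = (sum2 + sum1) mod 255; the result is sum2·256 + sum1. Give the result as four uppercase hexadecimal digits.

B8FD

Running sums (mod 255):
  after byte 0 (203): sum1=203, sum2=203
  after byte 1 (100): sum1=48, sum2=251
  after byte 2 (142): sum1=190, sum2=186
  after byte 3 (63): sum1=253, sum2=184
Checksum = sum2·256 + sum1 = 184·256 + 253 = 47357 = 0xB8FD.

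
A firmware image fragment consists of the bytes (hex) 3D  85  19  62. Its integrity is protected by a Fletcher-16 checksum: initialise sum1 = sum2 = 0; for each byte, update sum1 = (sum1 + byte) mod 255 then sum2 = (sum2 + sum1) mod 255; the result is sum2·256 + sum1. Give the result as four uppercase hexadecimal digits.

1A3E

Running sums (mod 255):
  after byte 0 (3D): sum1=61, sum2=61
  after byte 1 (85): sum1=194, sum2=0
  after byte 2 (19): sum1=219, sum2=219
  after byte 3 (62): sum1=62, sum2=26
Checksum = sum2·256 + sum1 = 26·256 + 62 = 6718 = 0x1A3E.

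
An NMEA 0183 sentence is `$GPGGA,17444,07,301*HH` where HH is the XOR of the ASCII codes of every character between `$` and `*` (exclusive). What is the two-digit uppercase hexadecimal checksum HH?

7D

XOR the ASCII codes of the payload characters:
  'G' = 0x47 → acc = 0x47
  'P' = 0x50 → acc = 0x17
  'G' = 0x47 → acc = 0x50
  'G' = 0x47 → acc = 0x17
  'A' = 0x41 → acc = 0x56
  ',' = 0x2C → acc = 0x7A
  '1' = 0x31 → acc = 0x4B
  '7' = 0x37 → acc = 0x7C
  '4' = 0x34 → acc = 0x48
  '4' = 0x34 → acc = 0x7C
  '4' = 0x34 → acc = 0x48
  ',' = 0x2C → acc = 0x64
  '0' = 0x30 → acc = 0x54
  '7' = 0x37 → acc = 0x63
  ',' = 0x2C → acc = 0x4F
  '3' = 0x33 → acc = 0x7C
  '0' = 0x30 → acc = 0x4C
  '1' = 0x31 → acc = 0x7D
Checksum = 0x7D.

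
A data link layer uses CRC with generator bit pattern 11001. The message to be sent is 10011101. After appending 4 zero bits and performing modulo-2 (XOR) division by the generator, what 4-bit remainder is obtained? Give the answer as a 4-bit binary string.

0010

Append 4 zeros: 100111010000. Divide by 11001 (XOR where the leading bit is 1):
  pos 0: 10011 XOR 11001 = 01010
  pos 1: 10101 XOR 11001 = 01100
  pos 2: 11000 XOR 11001 = 00001
  pos 6: 11000 XOR 11001 = 00001
Remainder (last 4 bits) = 0010. This is the CRC / FCS.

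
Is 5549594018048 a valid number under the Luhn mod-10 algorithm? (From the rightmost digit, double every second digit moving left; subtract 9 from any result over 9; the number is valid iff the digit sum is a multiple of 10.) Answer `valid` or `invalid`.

From the right, keep odd positions and double even positions (subtract 9 from any doubled value over 9):
  doubled (positions 2,4,...): 8 7 0 9 9 1 → sum 34
  kept (positions 1,3,...): 8 0 1 4 5 4 5 → sum 27
Total = 61.
61 mod 10 = 1, so the number is invalid.

invalid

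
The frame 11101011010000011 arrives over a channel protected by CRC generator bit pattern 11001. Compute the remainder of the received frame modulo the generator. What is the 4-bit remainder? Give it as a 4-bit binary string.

Modulo-2 division of 11101011010000011 by 11001:
  pos 0: 11101 XOR 11001 = 00100
  pos 2: 10001 XOR 11001 = 01000
  pos 3: 10001 XOR 11001 = 01000
  pos 4: 10000 XOR 11001 = 01001
  pos 5: 10011 XOR 11001 = 01010
  pos 6: 10100 XOR 11001 = 01101
  pos 7: 11010 XOR 11001 = 00011
  pos 10: 11000 XOR 11001 = 00001
Remainder = 0111 (nonzero — an error is detected).

0111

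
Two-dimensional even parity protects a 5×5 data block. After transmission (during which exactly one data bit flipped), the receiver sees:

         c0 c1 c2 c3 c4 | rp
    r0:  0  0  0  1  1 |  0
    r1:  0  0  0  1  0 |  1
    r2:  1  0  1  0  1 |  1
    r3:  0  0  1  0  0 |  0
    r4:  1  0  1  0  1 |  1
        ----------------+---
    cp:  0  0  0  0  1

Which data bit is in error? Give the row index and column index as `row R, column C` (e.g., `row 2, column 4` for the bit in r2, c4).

row 3, column 2

Recompute each row's even parity and compare to rp:
  r0: data parity 0, sent rp 0 → ok
  r1: data parity 1, sent rp 1 → ok
  r2: data parity 1, sent rp 1 → ok
  r3: data parity 1, sent rp 0 → mismatch
  r4: data parity 1, sent rp 1 → ok
Recompute each column's even parity and compare to cp:
  c0: data parity 0, sent cp 0 → ok
  c1: data parity 0, sent cp 0 → ok
  c2: data parity 1, sent cp 0 → mismatch
  c3: data parity 0, sent cp 0 → ok
  c4: data parity 1, sent cp 1 → ok
Exactly one row (r3) and one column (c2) fail → the flipped bit is at their intersection.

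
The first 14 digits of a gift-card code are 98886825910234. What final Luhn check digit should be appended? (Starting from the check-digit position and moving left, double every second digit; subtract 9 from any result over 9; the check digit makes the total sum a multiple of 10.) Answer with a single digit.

7

Partial digits right→left: 4 3 2 0 1 9 5 2 8 6 8 8 8 9
Double every second digit counting from the check-digit position (so the 1st, 3rd, 5th, ... of the partial from the right).
  doubled (with −9 where >9): 8 4 2 1 7 7 7 → sum 36
  kept as-is: 3 0 9 2 6 8 9 → sum 37
Total = 36 + 37 = 73.
Check digit = (10 − (73 mod 10)) mod 10 = 7.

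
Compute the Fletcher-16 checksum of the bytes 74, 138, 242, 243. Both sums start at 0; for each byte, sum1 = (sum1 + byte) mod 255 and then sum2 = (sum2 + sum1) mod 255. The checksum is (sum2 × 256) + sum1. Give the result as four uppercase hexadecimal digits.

A2BB

Running sums (mod 255):
  after byte 0 (74): sum1=74, sum2=74
  after byte 1 (138): sum1=212, sum2=31
  after byte 2 (242): sum1=199, sum2=230
  after byte 3 (243): sum1=187, sum2=162
Checksum = sum2·256 + sum1 = 162·256 + 187 = 41659 = 0xA2BB.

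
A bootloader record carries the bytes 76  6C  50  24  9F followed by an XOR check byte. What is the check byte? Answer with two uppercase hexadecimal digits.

F1

XOR the bytes together:
  start with 0x76
  0x76 ⊕ 0x6C = 0x1A
  0x1A ⊕ 0x50 = 0x4A
  0x4A ⊕ 0x24 = 0x6E
  0x6E ⊕ 0x9F = 0xF1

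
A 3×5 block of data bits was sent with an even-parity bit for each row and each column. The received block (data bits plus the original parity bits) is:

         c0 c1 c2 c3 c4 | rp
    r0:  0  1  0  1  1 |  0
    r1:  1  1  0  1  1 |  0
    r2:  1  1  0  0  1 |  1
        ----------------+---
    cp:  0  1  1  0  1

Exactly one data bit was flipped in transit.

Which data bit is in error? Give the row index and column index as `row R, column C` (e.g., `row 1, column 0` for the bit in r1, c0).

Recompute each row's even parity and compare to rp:
  r0: data parity 1, sent rp 0 → mismatch
  r1: data parity 0, sent rp 0 → ok
  r2: data parity 1, sent rp 1 → ok
Recompute each column's even parity and compare to cp:
  c0: data parity 0, sent cp 0 → ok
  c1: data parity 1, sent cp 1 → ok
  c2: data parity 0, sent cp 1 → mismatch
  c3: data parity 0, sent cp 0 → ok
  c4: data parity 1, sent cp 1 → ok
Exactly one row (r0) and one column (c2) fail → the flipped bit is at their intersection.

row 0, column 2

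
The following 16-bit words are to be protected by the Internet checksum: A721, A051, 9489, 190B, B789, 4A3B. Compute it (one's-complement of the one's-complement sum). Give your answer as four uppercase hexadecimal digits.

One's-complement addition (fold any carry out of bit 15 back into bit 0):
  0xA721 + 0xA051 = 0x14772 → wrap carry → 0x4773
  0x4773 + 0x9489 = 0x0DBFC
  0xDBFC + 0x190B = 0x0F507
  0xF507 + 0xB789 = 0x1AC90 → wrap carry → 0xAC91
  0xAC91 + 0x4A3B = 0x0F6CC
One's-complement sum = 0xF6CC.
Checksum = ~0xF6CC & 0xFFFF = 0x0933.

0933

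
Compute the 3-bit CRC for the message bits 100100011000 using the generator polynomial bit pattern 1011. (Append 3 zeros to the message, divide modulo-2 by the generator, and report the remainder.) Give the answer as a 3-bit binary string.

011

Append 3 zeros: 100100011000000. Divide by 1011 (XOR where the leading bit is 1):
  pos 0: 1001 XOR 1011 = 0010
  pos 2: 1000 XOR 1011 = 0011
  pos 4: 1101 XOR 1011 = 0110
  pos 5: 1101 XOR 1011 = 0110
  pos 6: 1100 XOR 1011 = 0111
  pos 7: 1110 XOR 1011 = 0101
  pos 8: 1010 XOR 1011 = 0001
  pos 11: 1000 XOR 1011 = 0011
Remainder (last 3 bits) = 011. This is the CRC / FCS.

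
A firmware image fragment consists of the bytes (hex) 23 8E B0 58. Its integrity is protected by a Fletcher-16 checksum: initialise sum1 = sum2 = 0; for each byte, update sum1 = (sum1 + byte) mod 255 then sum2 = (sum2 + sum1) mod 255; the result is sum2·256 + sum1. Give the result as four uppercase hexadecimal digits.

Running sums (mod 255):
  after byte 0 (23): sum1=35, sum2=35
  after byte 1 (8E): sum1=177, sum2=212
  after byte 2 (B0): sum1=98, sum2=55
  after byte 3 (58): sum1=186, sum2=241
Checksum = sum2·256 + sum1 = 241·256 + 186 = 61882 = 0xF1BA.

F1BA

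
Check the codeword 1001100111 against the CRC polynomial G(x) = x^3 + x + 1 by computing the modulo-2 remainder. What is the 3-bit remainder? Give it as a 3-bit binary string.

Modulo-2 division of 1001100111 by 1011:
  pos 0: 1001 XOR 1011 = 0010
  pos 2: 1010 XOR 1011 = 0001
  pos 5: 1011 XOR 1011 = 0000
Remainder = 001 (nonzero — an error is detected).

001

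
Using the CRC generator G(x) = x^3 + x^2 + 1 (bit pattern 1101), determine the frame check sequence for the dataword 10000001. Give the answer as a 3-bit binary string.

Append 3 zeros: 10000001000. Divide by 1101 (XOR where the leading bit is 1):
  pos 0: 1000 XOR 1101 = 0101
  pos 1: 1010 XOR 1101 = 0111
  pos 2: 1110 XOR 1101 = 0011
  pos 4: 1101 XOR 1101 = 0000
Remainder (last 3 bits) = 000. This is the CRC / FCS.

000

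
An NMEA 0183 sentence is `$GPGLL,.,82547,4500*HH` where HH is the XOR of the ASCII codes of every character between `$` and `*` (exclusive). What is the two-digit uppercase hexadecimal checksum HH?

XOR the ASCII codes of the payload characters:
  'G' = 0x47 → acc = 0x47
  'P' = 0x50 → acc = 0x17
  'G' = 0x47 → acc = 0x50
  'L' = 0x4C → acc = 0x1C
  'L' = 0x4C → acc = 0x50
  ',' = 0x2C → acc = 0x7C
  '.' = 0x2E → acc = 0x52
  ',' = 0x2C → acc = 0x7E
  '8' = 0x38 → acc = 0x46
  '2' = 0x32 → acc = 0x74
  '5' = 0x35 → acc = 0x41
  '4' = 0x34 → acc = 0x75
  '7' = 0x37 → acc = 0x42
  ',' = 0x2C → acc = 0x6E
  '4' = 0x34 → acc = 0x5A
  '5' = 0x35 → acc = 0x6F
  '0' = 0x30 → acc = 0x5F
  '0' = 0x30 → acc = 0x6F
Checksum = 0x6F.

6F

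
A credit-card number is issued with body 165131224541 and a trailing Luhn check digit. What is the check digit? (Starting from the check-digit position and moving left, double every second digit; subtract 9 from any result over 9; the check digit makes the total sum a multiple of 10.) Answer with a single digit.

7

Partial digits right→left: 1 4 5 4 2 2 1 3 1 5 6 1
Double every second digit counting from the check-digit position (so the 1st, 3rd, 5th, ... of the partial from the right).
  doubled (with −9 where >9): 2 1 4 2 2 3 → sum 14
  kept as-is: 4 4 2 3 5 1 → sum 19
Total = 14 + 19 = 33.
Check digit = (10 − (33 mod 10)) mod 10 = 7.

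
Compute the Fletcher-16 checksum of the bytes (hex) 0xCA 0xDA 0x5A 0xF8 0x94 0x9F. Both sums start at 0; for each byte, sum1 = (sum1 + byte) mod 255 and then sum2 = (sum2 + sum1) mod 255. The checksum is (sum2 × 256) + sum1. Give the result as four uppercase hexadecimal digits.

Running sums (mod 255):
  after byte 0 (0xCA): sum1=202, sum2=202
  after byte 1 (0xDA): sum1=165, sum2=112
  after byte 2 (0x5A): sum1=0, sum2=112
  after byte 3 (0xF8): sum1=248, sum2=105
  after byte 4 (0x94): sum1=141, sum2=246
  after byte 5 (0x9F): sum1=45, sum2=36
Checksum = sum2·256 + sum1 = 36·256 + 45 = 9261 = 0x242D.

242D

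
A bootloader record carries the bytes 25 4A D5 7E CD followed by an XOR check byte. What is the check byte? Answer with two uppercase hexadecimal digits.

09

XOR the bytes together:
  start with 0x25
  0x25 ⊕ 0x4A = 0x6F
  0x6F ⊕ 0xD5 = 0xBA
  0xBA ⊕ 0x7E = 0xC4
  0xC4 ⊕ 0xCD = 0x09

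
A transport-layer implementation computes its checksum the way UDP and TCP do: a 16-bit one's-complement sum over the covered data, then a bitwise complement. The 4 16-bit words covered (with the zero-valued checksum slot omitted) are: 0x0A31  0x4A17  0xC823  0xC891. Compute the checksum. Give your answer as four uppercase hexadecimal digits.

One's-complement addition (fold any carry out of bit 15 back into bit 0):
  0x0A31 + 0x4A17 = 0x05448
  0x5448 + 0xC823 = 0x11C6B → wrap carry → 0x1C6C
  0x1C6C + 0xC891 = 0x0E4FD
One's-complement sum = 0xE4FD.
Checksum = ~0xE4FD & 0xFFFF = 0x1B02.

1B02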